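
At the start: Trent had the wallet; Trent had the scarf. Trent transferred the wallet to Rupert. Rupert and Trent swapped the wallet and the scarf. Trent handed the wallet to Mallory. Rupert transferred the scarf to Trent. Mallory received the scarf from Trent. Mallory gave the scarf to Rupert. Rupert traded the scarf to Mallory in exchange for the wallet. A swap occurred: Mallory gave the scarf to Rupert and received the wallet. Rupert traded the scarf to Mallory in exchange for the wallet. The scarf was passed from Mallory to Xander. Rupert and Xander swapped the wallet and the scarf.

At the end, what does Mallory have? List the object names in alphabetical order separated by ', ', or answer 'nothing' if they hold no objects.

Tracking all object holders:
Start: wallet:Trent, scarf:Trent
Event 1 (give wallet: Trent -> Rupert). State: wallet:Rupert, scarf:Trent
Event 2 (swap wallet<->scarf: now wallet:Trent, scarf:Rupert). State: wallet:Trent, scarf:Rupert
Event 3 (give wallet: Trent -> Mallory). State: wallet:Mallory, scarf:Rupert
Event 4 (give scarf: Rupert -> Trent). State: wallet:Mallory, scarf:Trent
Event 5 (give scarf: Trent -> Mallory). State: wallet:Mallory, scarf:Mallory
Event 6 (give scarf: Mallory -> Rupert). State: wallet:Mallory, scarf:Rupert
Event 7 (swap scarf<->wallet: now scarf:Mallory, wallet:Rupert). State: wallet:Rupert, scarf:Mallory
Event 8 (swap scarf<->wallet: now scarf:Rupert, wallet:Mallory). State: wallet:Mallory, scarf:Rupert
Event 9 (swap scarf<->wallet: now scarf:Mallory, wallet:Rupert). State: wallet:Rupert, scarf:Mallory
Event 10 (give scarf: Mallory -> Xander). State: wallet:Rupert, scarf:Xander
Event 11 (swap wallet<->scarf: now wallet:Xander, scarf:Rupert). State: wallet:Xander, scarf:Rupert

Final state: wallet:Xander, scarf:Rupert
Mallory holds: (nothing).

Answer: nothing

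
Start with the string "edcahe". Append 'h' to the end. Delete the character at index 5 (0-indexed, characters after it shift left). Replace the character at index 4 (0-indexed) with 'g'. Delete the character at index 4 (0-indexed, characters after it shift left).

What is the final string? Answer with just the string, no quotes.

Answer: edcah

Derivation:
Applying each edit step by step:
Start: "edcahe"
Op 1 (append 'h'): "edcahe" -> "edcaheh"
Op 2 (delete idx 5 = 'e'): "edcaheh" -> "edcahh"
Op 3 (replace idx 4: 'h' -> 'g'): "edcahh" -> "edcagh"
Op 4 (delete idx 4 = 'g'): "edcagh" -> "edcah"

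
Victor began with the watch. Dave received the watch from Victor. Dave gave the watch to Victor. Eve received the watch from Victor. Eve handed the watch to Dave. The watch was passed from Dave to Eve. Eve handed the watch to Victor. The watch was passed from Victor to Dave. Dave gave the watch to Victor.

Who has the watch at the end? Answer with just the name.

Answer: Victor

Derivation:
Tracking the watch through each event:
Start: Victor has the watch.
After event 1: Dave has the watch.
After event 2: Victor has the watch.
After event 3: Eve has the watch.
After event 4: Dave has the watch.
After event 5: Eve has the watch.
After event 6: Victor has the watch.
After event 7: Dave has the watch.
After event 8: Victor has the watch.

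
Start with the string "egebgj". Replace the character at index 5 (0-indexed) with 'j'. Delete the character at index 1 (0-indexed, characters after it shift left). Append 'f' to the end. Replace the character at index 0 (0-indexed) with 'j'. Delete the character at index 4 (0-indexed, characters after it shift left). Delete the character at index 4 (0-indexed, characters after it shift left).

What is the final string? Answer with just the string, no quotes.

Answer: jebg

Derivation:
Applying each edit step by step:
Start: "egebgj"
Op 1 (replace idx 5: 'j' -> 'j'): "egebgj" -> "egebgj"
Op 2 (delete idx 1 = 'g'): "egebgj" -> "eebgj"
Op 3 (append 'f'): "eebgj" -> "eebgjf"
Op 4 (replace idx 0: 'e' -> 'j'): "eebgjf" -> "jebgjf"
Op 5 (delete idx 4 = 'j'): "jebgjf" -> "jebgf"
Op 6 (delete idx 4 = 'f'): "jebgf" -> "jebg"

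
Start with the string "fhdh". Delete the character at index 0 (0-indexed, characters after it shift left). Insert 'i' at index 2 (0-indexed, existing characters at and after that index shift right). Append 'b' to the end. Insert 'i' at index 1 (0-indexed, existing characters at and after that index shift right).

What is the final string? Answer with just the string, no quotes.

Answer: hidihb

Derivation:
Applying each edit step by step:
Start: "fhdh"
Op 1 (delete idx 0 = 'f'): "fhdh" -> "hdh"
Op 2 (insert 'i' at idx 2): "hdh" -> "hdih"
Op 3 (append 'b'): "hdih" -> "hdihb"
Op 4 (insert 'i' at idx 1): "hdihb" -> "hidihb"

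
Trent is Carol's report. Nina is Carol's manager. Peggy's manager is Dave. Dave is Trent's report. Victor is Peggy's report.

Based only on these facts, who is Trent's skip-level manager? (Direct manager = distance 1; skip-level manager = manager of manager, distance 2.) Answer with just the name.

Answer: Nina

Derivation:
Reconstructing the manager chain from the given facts:
  Nina -> Carol -> Trent -> Dave -> Peggy -> Victor
(each arrow means 'manager of the next')
Positions in the chain (0 = top):
  position of Nina: 0
  position of Carol: 1
  position of Trent: 2
  position of Dave: 3
  position of Peggy: 4
  position of Victor: 5

Trent is at position 2; the skip-level manager is 2 steps up the chain, i.e. position 0: Nina.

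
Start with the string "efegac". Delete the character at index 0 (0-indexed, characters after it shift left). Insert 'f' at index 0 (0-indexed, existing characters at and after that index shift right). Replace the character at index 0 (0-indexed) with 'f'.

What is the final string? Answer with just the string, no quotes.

Applying each edit step by step:
Start: "efegac"
Op 1 (delete idx 0 = 'e'): "efegac" -> "fegac"
Op 2 (insert 'f' at idx 0): "fegac" -> "ffegac"
Op 3 (replace idx 0: 'f' -> 'f'): "ffegac" -> "ffegac"

Answer: ffegac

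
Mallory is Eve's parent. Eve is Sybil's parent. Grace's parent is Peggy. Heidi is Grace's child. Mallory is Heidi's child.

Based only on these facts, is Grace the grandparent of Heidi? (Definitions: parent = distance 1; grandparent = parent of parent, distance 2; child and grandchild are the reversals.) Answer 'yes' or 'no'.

Reconstructing the parent chain from the given facts:
  Peggy -> Grace -> Heidi -> Mallory -> Eve -> Sybil
(each arrow means 'parent of the next')
Positions in the chain (0 = top):
  position of Peggy: 0
  position of Grace: 1
  position of Heidi: 2
  position of Mallory: 3
  position of Eve: 4
  position of Sybil: 5

Grace is at position 1, Heidi is at position 2; signed distance (j - i) = 1.
'grandparent' requires j - i = 2. Actual distance is 1, so the relation does NOT hold.

Answer: no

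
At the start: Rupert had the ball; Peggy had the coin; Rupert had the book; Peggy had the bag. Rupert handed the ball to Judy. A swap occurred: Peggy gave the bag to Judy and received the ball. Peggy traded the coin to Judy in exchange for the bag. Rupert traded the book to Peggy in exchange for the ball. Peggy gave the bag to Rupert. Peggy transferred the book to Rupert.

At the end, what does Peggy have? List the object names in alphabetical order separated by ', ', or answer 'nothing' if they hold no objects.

Tracking all object holders:
Start: ball:Rupert, coin:Peggy, book:Rupert, bag:Peggy
Event 1 (give ball: Rupert -> Judy). State: ball:Judy, coin:Peggy, book:Rupert, bag:Peggy
Event 2 (swap bag<->ball: now bag:Judy, ball:Peggy). State: ball:Peggy, coin:Peggy, book:Rupert, bag:Judy
Event 3 (swap coin<->bag: now coin:Judy, bag:Peggy). State: ball:Peggy, coin:Judy, book:Rupert, bag:Peggy
Event 4 (swap book<->ball: now book:Peggy, ball:Rupert). State: ball:Rupert, coin:Judy, book:Peggy, bag:Peggy
Event 5 (give bag: Peggy -> Rupert). State: ball:Rupert, coin:Judy, book:Peggy, bag:Rupert
Event 6 (give book: Peggy -> Rupert). State: ball:Rupert, coin:Judy, book:Rupert, bag:Rupert

Final state: ball:Rupert, coin:Judy, book:Rupert, bag:Rupert
Peggy holds: (nothing).

Answer: nothing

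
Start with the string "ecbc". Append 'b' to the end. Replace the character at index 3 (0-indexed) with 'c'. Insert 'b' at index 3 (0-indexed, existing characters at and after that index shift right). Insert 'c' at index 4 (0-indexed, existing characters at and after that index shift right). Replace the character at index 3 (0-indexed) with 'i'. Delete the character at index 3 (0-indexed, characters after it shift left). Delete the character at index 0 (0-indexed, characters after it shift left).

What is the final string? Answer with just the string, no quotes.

Applying each edit step by step:
Start: "ecbc"
Op 1 (append 'b'): "ecbc" -> "ecbcb"
Op 2 (replace idx 3: 'c' -> 'c'): "ecbcb" -> "ecbcb"
Op 3 (insert 'b' at idx 3): "ecbcb" -> "ecbbcb"
Op 4 (insert 'c' at idx 4): "ecbbcb" -> "ecbbccb"
Op 5 (replace idx 3: 'b' -> 'i'): "ecbbccb" -> "ecbiccb"
Op 6 (delete idx 3 = 'i'): "ecbiccb" -> "ecbccb"
Op 7 (delete idx 0 = 'e'): "ecbccb" -> "cbccb"

Answer: cbccb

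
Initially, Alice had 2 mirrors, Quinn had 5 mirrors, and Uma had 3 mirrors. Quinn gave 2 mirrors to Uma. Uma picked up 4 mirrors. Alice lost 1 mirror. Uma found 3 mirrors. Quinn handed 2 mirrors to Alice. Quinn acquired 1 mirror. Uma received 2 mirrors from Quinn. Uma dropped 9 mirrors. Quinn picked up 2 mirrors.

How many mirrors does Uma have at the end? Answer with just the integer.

Answer: 5

Derivation:
Tracking counts step by step:
Start: Alice=2, Quinn=5, Uma=3
Event 1 (Quinn -> Uma, 2): Quinn: 5 -> 3, Uma: 3 -> 5. State: Alice=2, Quinn=3, Uma=5
Event 2 (Uma +4): Uma: 5 -> 9. State: Alice=2, Quinn=3, Uma=9
Event 3 (Alice -1): Alice: 2 -> 1. State: Alice=1, Quinn=3, Uma=9
Event 4 (Uma +3): Uma: 9 -> 12. State: Alice=1, Quinn=3, Uma=12
Event 5 (Quinn -> Alice, 2): Quinn: 3 -> 1, Alice: 1 -> 3. State: Alice=3, Quinn=1, Uma=12
Event 6 (Quinn +1): Quinn: 1 -> 2. State: Alice=3, Quinn=2, Uma=12
Event 7 (Quinn -> Uma, 2): Quinn: 2 -> 0, Uma: 12 -> 14. State: Alice=3, Quinn=0, Uma=14
Event 8 (Uma -9): Uma: 14 -> 5. State: Alice=3, Quinn=0, Uma=5
Event 9 (Quinn +2): Quinn: 0 -> 2. State: Alice=3, Quinn=2, Uma=5

Uma's final count: 5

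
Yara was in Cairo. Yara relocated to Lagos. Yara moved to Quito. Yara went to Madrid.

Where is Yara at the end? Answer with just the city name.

Tracking Yara's location:
Start: Yara is in Cairo.
After move 1: Cairo -> Lagos. Yara is in Lagos.
After move 2: Lagos -> Quito. Yara is in Quito.
After move 3: Quito -> Madrid. Yara is in Madrid.

Answer: Madrid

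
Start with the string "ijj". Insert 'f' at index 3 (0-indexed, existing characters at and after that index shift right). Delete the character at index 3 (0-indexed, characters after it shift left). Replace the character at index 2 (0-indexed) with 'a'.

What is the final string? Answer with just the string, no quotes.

Applying each edit step by step:
Start: "ijj"
Op 1 (insert 'f' at idx 3): "ijj" -> "ijjf"
Op 2 (delete idx 3 = 'f'): "ijjf" -> "ijj"
Op 3 (replace idx 2: 'j' -> 'a'): "ijj" -> "ija"

Answer: ija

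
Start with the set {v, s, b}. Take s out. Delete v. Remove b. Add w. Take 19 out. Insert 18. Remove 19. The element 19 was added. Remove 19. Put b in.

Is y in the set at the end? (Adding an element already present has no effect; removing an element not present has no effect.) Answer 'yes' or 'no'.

Tracking the set through each operation:
Start: {b, s, v}
Event 1 (remove s): removed. Set: {b, v}
Event 2 (remove v): removed. Set: {b}
Event 3 (remove b): removed. Set: {}
Event 4 (add w): added. Set: {w}
Event 5 (remove 19): not present, no change. Set: {w}
Event 6 (add 18): added. Set: {18, w}
Event 7 (remove 19): not present, no change. Set: {18, w}
Event 8 (add 19): added. Set: {18, 19, w}
Event 9 (remove 19): removed. Set: {18, w}
Event 10 (add b): added. Set: {18, b, w}

Final set: {18, b, w} (size 3)
y is NOT in the final set.

Answer: no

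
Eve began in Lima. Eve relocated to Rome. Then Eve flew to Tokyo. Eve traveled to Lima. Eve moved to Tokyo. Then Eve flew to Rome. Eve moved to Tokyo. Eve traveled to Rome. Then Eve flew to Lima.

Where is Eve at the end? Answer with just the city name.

Tracking Eve's location:
Start: Eve is in Lima.
After move 1: Lima -> Rome. Eve is in Rome.
After move 2: Rome -> Tokyo. Eve is in Tokyo.
After move 3: Tokyo -> Lima. Eve is in Lima.
After move 4: Lima -> Tokyo. Eve is in Tokyo.
After move 5: Tokyo -> Rome. Eve is in Rome.
After move 6: Rome -> Tokyo. Eve is in Tokyo.
After move 7: Tokyo -> Rome. Eve is in Rome.
After move 8: Rome -> Lima. Eve is in Lima.

Answer: Lima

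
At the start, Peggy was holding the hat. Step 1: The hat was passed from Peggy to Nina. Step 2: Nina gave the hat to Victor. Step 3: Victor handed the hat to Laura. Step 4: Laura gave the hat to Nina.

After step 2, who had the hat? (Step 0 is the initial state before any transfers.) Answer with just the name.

Answer: Victor

Derivation:
Tracking the hat holder through step 2:
After step 0 (start): Peggy
After step 1: Nina
After step 2: Victor

At step 2, the holder is Victor.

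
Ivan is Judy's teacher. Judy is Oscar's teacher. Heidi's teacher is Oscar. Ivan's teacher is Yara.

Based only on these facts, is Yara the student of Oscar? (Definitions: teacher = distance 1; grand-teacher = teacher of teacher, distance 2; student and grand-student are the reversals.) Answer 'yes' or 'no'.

Reconstructing the teacher chain from the given facts:
  Yara -> Ivan -> Judy -> Oscar -> Heidi
(each arrow means 'teacher of the next')
Positions in the chain (0 = top):
  position of Yara: 0
  position of Ivan: 1
  position of Judy: 2
  position of Oscar: 3
  position of Heidi: 4

Yara is at position 0, Oscar is at position 3; signed distance (j - i) = 3.
'student' requires j - i = -1. Actual distance is 3, so the relation does NOT hold.

Answer: no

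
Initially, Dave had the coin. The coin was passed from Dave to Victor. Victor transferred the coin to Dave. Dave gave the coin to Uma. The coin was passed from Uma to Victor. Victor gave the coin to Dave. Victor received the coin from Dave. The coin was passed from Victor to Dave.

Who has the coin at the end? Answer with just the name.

Tracking the coin through each event:
Start: Dave has the coin.
After event 1: Victor has the coin.
After event 2: Dave has the coin.
After event 3: Uma has the coin.
After event 4: Victor has the coin.
After event 5: Dave has the coin.
After event 6: Victor has the coin.
After event 7: Dave has the coin.

Answer: Dave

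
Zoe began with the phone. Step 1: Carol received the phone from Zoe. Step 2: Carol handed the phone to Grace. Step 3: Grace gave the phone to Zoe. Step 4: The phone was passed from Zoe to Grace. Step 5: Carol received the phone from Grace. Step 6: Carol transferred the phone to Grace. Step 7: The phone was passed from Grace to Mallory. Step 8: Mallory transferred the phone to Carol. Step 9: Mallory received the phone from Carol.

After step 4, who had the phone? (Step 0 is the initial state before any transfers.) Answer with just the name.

Tracking the phone holder through step 4:
After step 0 (start): Zoe
After step 1: Carol
After step 2: Grace
After step 3: Zoe
After step 4: Grace

At step 4, the holder is Grace.

Answer: Grace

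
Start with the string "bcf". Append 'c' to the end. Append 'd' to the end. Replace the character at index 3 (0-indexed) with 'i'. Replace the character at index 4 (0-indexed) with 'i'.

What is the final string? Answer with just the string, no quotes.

Answer: bcfii

Derivation:
Applying each edit step by step:
Start: "bcf"
Op 1 (append 'c'): "bcf" -> "bcfc"
Op 2 (append 'd'): "bcfc" -> "bcfcd"
Op 3 (replace idx 3: 'c' -> 'i'): "bcfcd" -> "bcfid"
Op 4 (replace idx 4: 'd' -> 'i'): "bcfid" -> "bcfii"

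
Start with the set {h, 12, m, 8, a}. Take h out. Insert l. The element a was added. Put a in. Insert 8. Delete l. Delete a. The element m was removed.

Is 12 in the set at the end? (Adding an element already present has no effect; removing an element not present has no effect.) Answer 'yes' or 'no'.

Answer: yes

Derivation:
Tracking the set through each operation:
Start: {12, 8, a, h, m}
Event 1 (remove h): removed. Set: {12, 8, a, m}
Event 2 (add l): added. Set: {12, 8, a, l, m}
Event 3 (add a): already present, no change. Set: {12, 8, a, l, m}
Event 4 (add a): already present, no change. Set: {12, 8, a, l, m}
Event 5 (add 8): already present, no change. Set: {12, 8, a, l, m}
Event 6 (remove l): removed. Set: {12, 8, a, m}
Event 7 (remove a): removed. Set: {12, 8, m}
Event 8 (remove m): removed. Set: {12, 8}

Final set: {12, 8} (size 2)
12 is in the final set.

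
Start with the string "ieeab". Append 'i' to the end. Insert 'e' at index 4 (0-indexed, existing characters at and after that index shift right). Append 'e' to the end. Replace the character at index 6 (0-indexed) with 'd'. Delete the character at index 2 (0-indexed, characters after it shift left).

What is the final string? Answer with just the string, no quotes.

Answer: ieaebde

Derivation:
Applying each edit step by step:
Start: "ieeab"
Op 1 (append 'i'): "ieeab" -> "ieeabi"
Op 2 (insert 'e' at idx 4): "ieeabi" -> "ieeaebi"
Op 3 (append 'e'): "ieeaebi" -> "ieeaebie"
Op 4 (replace idx 6: 'i' -> 'd'): "ieeaebie" -> "ieeaebde"
Op 5 (delete idx 2 = 'e'): "ieeaebde" -> "ieaebde"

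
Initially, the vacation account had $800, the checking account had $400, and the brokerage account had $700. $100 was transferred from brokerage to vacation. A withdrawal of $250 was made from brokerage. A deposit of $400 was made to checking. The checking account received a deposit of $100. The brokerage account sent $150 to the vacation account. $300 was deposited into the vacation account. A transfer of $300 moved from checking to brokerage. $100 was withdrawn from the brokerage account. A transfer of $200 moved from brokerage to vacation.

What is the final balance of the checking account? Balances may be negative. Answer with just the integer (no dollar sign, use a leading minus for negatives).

Answer: 600

Derivation:
Tracking account balances step by step:
Start: vacation=800, checking=400, brokerage=700
Event 1 (transfer 100 brokerage -> vacation): brokerage: 700 - 100 = 600, vacation: 800 + 100 = 900. Balances: vacation=900, checking=400, brokerage=600
Event 2 (withdraw 250 from brokerage): brokerage: 600 - 250 = 350. Balances: vacation=900, checking=400, brokerage=350
Event 3 (deposit 400 to checking): checking: 400 + 400 = 800. Balances: vacation=900, checking=800, brokerage=350
Event 4 (deposit 100 to checking): checking: 800 + 100 = 900. Balances: vacation=900, checking=900, brokerage=350
Event 5 (transfer 150 brokerage -> vacation): brokerage: 350 - 150 = 200, vacation: 900 + 150 = 1050. Balances: vacation=1050, checking=900, brokerage=200
Event 6 (deposit 300 to vacation): vacation: 1050 + 300 = 1350. Balances: vacation=1350, checking=900, brokerage=200
Event 7 (transfer 300 checking -> brokerage): checking: 900 - 300 = 600, brokerage: 200 + 300 = 500. Balances: vacation=1350, checking=600, brokerage=500
Event 8 (withdraw 100 from brokerage): brokerage: 500 - 100 = 400. Balances: vacation=1350, checking=600, brokerage=400
Event 9 (transfer 200 brokerage -> vacation): brokerage: 400 - 200 = 200, vacation: 1350 + 200 = 1550. Balances: vacation=1550, checking=600, brokerage=200

Final balance of checking: 600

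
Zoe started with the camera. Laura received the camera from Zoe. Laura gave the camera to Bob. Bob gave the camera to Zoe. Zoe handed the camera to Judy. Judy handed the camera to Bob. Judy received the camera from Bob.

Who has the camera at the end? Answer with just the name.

Answer: Judy

Derivation:
Tracking the camera through each event:
Start: Zoe has the camera.
After event 1: Laura has the camera.
After event 2: Bob has the camera.
After event 3: Zoe has the camera.
After event 4: Judy has the camera.
After event 5: Bob has the camera.
After event 6: Judy has the camera.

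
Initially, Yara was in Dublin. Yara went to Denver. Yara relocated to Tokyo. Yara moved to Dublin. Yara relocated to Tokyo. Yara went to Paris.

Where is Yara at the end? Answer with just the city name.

Tracking Yara's location:
Start: Yara is in Dublin.
After move 1: Dublin -> Denver. Yara is in Denver.
After move 2: Denver -> Tokyo. Yara is in Tokyo.
After move 3: Tokyo -> Dublin. Yara is in Dublin.
After move 4: Dublin -> Tokyo. Yara is in Tokyo.
After move 5: Tokyo -> Paris. Yara is in Paris.

Answer: Paris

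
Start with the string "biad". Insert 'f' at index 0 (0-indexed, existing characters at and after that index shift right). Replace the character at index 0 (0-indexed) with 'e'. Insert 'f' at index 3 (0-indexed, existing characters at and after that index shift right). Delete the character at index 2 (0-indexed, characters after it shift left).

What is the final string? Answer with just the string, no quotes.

Applying each edit step by step:
Start: "biad"
Op 1 (insert 'f' at idx 0): "biad" -> "fbiad"
Op 2 (replace idx 0: 'f' -> 'e'): "fbiad" -> "ebiad"
Op 3 (insert 'f' at idx 3): "ebiad" -> "ebifad"
Op 4 (delete idx 2 = 'i'): "ebifad" -> "ebfad"

Answer: ebfad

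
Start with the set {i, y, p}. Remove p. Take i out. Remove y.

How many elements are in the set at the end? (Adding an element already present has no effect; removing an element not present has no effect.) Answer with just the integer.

Answer: 0

Derivation:
Tracking the set through each operation:
Start: {i, p, y}
Event 1 (remove p): removed. Set: {i, y}
Event 2 (remove i): removed. Set: {y}
Event 3 (remove y): removed. Set: {}

Final set: {} (size 0)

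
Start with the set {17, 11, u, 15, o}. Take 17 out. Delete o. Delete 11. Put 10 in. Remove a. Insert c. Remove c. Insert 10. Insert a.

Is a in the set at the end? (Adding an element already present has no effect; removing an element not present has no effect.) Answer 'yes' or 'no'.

Answer: yes

Derivation:
Tracking the set through each operation:
Start: {11, 15, 17, o, u}
Event 1 (remove 17): removed. Set: {11, 15, o, u}
Event 2 (remove o): removed. Set: {11, 15, u}
Event 3 (remove 11): removed. Set: {15, u}
Event 4 (add 10): added. Set: {10, 15, u}
Event 5 (remove a): not present, no change. Set: {10, 15, u}
Event 6 (add c): added. Set: {10, 15, c, u}
Event 7 (remove c): removed. Set: {10, 15, u}
Event 8 (add 10): already present, no change. Set: {10, 15, u}
Event 9 (add a): added. Set: {10, 15, a, u}

Final set: {10, 15, a, u} (size 4)
a is in the final set.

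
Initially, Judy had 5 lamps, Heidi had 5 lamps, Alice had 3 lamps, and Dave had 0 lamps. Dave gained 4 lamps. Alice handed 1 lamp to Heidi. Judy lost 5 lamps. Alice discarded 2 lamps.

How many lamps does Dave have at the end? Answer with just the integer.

Tracking counts step by step:
Start: Judy=5, Heidi=5, Alice=3, Dave=0
Event 1 (Dave +4): Dave: 0 -> 4. State: Judy=5, Heidi=5, Alice=3, Dave=4
Event 2 (Alice -> Heidi, 1): Alice: 3 -> 2, Heidi: 5 -> 6. State: Judy=5, Heidi=6, Alice=2, Dave=4
Event 3 (Judy -5): Judy: 5 -> 0. State: Judy=0, Heidi=6, Alice=2, Dave=4
Event 4 (Alice -2): Alice: 2 -> 0. State: Judy=0, Heidi=6, Alice=0, Dave=4

Dave's final count: 4

Answer: 4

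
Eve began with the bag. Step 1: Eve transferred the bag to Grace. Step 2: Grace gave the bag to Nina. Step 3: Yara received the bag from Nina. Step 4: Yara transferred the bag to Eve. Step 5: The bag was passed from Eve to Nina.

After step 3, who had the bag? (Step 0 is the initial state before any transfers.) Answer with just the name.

Tracking the bag holder through step 3:
After step 0 (start): Eve
After step 1: Grace
After step 2: Nina
After step 3: Yara

At step 3, the holder is Yara.

Answer: Yara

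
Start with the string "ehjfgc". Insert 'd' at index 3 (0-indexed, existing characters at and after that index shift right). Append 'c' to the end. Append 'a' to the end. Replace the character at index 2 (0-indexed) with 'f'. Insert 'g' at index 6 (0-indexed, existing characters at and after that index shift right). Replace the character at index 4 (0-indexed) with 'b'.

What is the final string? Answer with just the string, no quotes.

Applying each edit step by step:
Start: "ehjfgc"
Op 1 (insert 'd' at idx 3): "ehjfgc" -> "ehjdfgc"
Op 2 (append 'c'): "ehjdfgc" -> "ehjdfgcc"
Op 3 (append 'a'): "ehjdfgcc" -> "ehjdfgcca"
Op 4 (replace idx 2: 'j' -> 'f'): "ehjdfgcca" -> "ehfdfgcca"
Op 5 (insert 'g' at idx 6): "ehfdfgcca" -> "ehfdfggcca"
Op 6 (replace idx 4: 'f' -> 'b'): "ehfdfggcca" -> "ehfdbggcca"

Answer: ehfdbggcca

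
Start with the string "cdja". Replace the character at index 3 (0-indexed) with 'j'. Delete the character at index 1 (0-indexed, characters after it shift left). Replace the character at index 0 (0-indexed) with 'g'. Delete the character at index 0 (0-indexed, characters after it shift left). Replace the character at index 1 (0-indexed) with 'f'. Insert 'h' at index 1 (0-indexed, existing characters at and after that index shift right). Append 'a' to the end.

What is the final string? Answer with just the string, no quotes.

Answer: jhfa

Derivation:
Applying each edit step by step:
Start: "cdja"
Op 1 (replace idx 3: 'a' -> 'j'): "cdja" -> "cdjj"
Op 2 (delete idx 1 = 'd'): "cdjj" -> "cjj"
Op 3 (replace idx 0: 'c' -> 'g'): "cjj" -> "gjj"
Op 4 (delete idx 0 = 'g'): "gjj" -> "jj"
Op 5 (replace idx 1: 'j' -> 'f'): "jj" -> "jf"
Op 6 (insert 'h' at idx 1): "jf" -> "jhf"
Op 7 (append 'a'): "jhf" -> "jhfa"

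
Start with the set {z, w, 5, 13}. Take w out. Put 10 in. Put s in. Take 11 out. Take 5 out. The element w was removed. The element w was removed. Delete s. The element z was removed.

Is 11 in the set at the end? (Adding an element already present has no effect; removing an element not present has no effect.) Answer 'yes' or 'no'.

Tracking the set through each operation:
Start: {13, 5, w, z}
Event 1 (remove w): removed. Set: {13, 5, z}
Event 2 (add 10): added. Set: {10, 13, 5, z}
Event 3 (add s): added. Set: {10, 13, 5, s, z}
Event 4 (remove 11): not present, no change. Set: {10, 13, 5, s, z}
Event 5 (remove 5): removed. Set: {10, 13, s, z}
Event 6 (remove w): not present, no change. Set: {10, 13, s, z}
Event 7 (remove w): not present, no change. Set: {10, 13, s, z}
Event 8 (remove s): removed. Set: {10, 13, z}
Event 9 (remove z): removed. Set: {10, 13}

Final set: {10, 13} (size 2)
11 is NOT in the final set.

Answer: no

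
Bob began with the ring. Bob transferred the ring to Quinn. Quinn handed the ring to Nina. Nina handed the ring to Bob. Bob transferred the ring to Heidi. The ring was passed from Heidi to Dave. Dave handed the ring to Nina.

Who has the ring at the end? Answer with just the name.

Answer: Nina

Derivation:
Tracking the ring through each event:
Start: Bob has the ring.
After event 1: Quinn has the ring.
After event 2: Nina has the ring.
After event 3: Bob has the ring.
After event 4: Heidi has the ring.
After event 5: Dave has the ring.
After event 6: Nina has the ring.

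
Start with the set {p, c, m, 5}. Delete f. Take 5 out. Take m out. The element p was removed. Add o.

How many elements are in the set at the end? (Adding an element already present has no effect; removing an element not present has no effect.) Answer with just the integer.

Answer: 2

Derivation:
Tracking the set through each operation:
Start: {5, c, m, p}
Event 1 (remove f): not present, no change. Set: {5, c, m, p}
Event 2 (remove 5): removed. Set: {c, m, p}
Event 3 (remove m): removed. Set: {c, p}
Event 4 (remove p): removed. Set: {c}
Event 5 (add o): added. Set: {c, o}

Final set: {c, o} (size 2)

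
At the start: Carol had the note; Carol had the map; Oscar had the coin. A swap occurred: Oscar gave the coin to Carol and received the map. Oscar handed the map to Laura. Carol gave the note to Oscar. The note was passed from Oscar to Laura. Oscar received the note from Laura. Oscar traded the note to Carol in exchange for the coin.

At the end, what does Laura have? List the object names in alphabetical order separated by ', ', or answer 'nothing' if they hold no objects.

Answer: map

Derivation:
Tracking all object holders:
Start: note:Carol, map:Carol, coin:Oscar
Event 1 (swap coin<->map: now coin:Carol, map:Oscar). State: note:Carol, map:Oscar, coin:Carol
Event 2 (give map: Oscar -> Laura). State: note:Carol, map:Laura, coin:Carol
Event 3 (give note: Carol -> Oscar). State: note:Oscar, map:Laura, coin:Carol
Event 4 (give note: Oscar -> Laura). State: note:Laura, map:Laura, coin:Carol
Event 5 (give note: Laura -> Oscar). State: note:Oscar, map:Laura, coin:Carol
Event 6 (swap note<->coin: now note:Carol, coin:Oscar). State: note:Carol, map:Laura, coin:Oscar

Final state: note:Carol, map:Laura, coin:Oscar
Laura holds: map.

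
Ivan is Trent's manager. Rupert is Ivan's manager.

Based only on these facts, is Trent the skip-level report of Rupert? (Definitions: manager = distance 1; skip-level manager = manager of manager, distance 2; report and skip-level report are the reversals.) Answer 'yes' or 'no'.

Reconstructing the manager chain from the given facts:
  Rupert -> Ivan -> Trent
(each arrow means 'manager of the next')
Positions in the chain (0 = top):
  position of Rupert: 0
  position of Ivan: 1
  position of Trent: 2

Trent is at position 2, Rupert is at position 0; signed distance (j - i) = -2.
'skip-level report' requires j - i = -2. Actual distance is -2, so the relation HOLDS.

Answer: yes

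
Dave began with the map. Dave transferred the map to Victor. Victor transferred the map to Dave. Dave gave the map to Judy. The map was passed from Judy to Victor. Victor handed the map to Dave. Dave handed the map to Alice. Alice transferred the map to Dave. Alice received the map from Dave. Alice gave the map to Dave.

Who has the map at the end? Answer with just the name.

Tracking the map through each event:
Start: Dave has the map.
After event 1: Victor has the map.
After event 2: Dave has the map.
After event 3: Judy has the map.
After event 4: Victor has the map.
After event 5: Dave has the map.
After event 6: Alice has the map.
After event 7: Dave has the map.
After event 8: Alice has the map.
After event 9: Dave has the map.

Answer: Dave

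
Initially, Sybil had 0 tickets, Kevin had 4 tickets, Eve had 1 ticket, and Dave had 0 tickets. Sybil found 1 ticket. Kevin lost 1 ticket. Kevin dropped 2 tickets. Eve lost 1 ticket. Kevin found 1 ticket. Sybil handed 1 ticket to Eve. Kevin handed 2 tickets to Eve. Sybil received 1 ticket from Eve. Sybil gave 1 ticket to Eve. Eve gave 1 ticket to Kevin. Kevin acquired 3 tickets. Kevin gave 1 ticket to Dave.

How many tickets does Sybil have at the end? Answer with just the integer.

Tracking counts step by step:
Start: Sybil=0, Kevin=4, Eve=1, Dave=0
Event 1 (Sybil +1): Sybil: 0 -> 1. State: Sybil=1, Kevin=4, Eve=1, Dave=0
Event 2 (Kevin -1): Kevin: 4 -> 3. State: Sybil=1, Kevin=3, Eve=1, Dave=0
Event 3 (Kevin -2): Kevin: 3 -> 1. State: Sybil=1, Kevin=1, Eve=1, Dave=0
Event 4 (Eve -1): Eve: 1 -> 0. State: Sybil=1, Kevin=1, Eve=0, Dave=0
Event 5 (Kevin +1): Kevin: 1 -> 2. State: Sybil=1, Kevin=2, Eve=0, Dave=0
Event 6 (Sybil -> Eve, 1): Sybil: 1 -> 0, Eve: 0 -> 1. State: Sybil=0, Kevin=2, Eve=1, Dave=0
Event 7 (Kevin -> Eve, 2): Kevin: 2 -> 0, Eve: 1 -> 3. State: Sybil=0, Kevin=0, Eve=3, Dave=0
Event 8 (Eve -> Sybil, 1): Eve: 3 -> 2, Sybil: 0 -> 1. State: Sybil=1, Kevin=0, Eve=2, Dave=0
Event 9 (Sybil -> Eve, 1): Sybil: 1 -> 0, Eve: 2 -> 3. State: Sybil=0, Kevin=0, Eve=3, Dave=0
Event 10 (Eve -> Kevin, 1): Eve: 3 -> 2, Kevin: 0 -> 1. State: Sybil=0, Kevin=1, Eve=2, Dave=0
Event 11 (Kevin +3): Kevin: 1 -> 4. State: Sybil=0, Kevin=4, Eve=2, Dave=0
Event 12 (Kevin -> Dave, 1): Kevin: 4 -> 3, Dave: 0 -> 1. State: Sybil=0, Kevin=3, Eve=2, Dave=1

Sybil's final count: 0

Answer: 0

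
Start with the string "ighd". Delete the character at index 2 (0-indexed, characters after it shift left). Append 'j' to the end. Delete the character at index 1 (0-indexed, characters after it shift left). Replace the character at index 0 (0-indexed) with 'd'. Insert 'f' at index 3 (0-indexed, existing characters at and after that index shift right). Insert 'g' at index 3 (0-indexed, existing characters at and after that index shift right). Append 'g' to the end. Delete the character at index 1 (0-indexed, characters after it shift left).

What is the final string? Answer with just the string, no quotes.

Answer: djgfg

Derivation:
Applying each edit step by step:
Start: "ighd"
Op 1 (delete idx 2 = 'h'): "ighd" -> "igd"
Op 2 (append 'j'): "igd" -> "igdj"
Op 3 (delete idx 1 = 'g'): "igdj" -> "idj"
Op 4 (replace idx 0: 'i' -> 'd'): "idj" -> "ddj"
Op 5 (insert 'f' at idx 3): "ddj" -> "ddjf"
Op 6 (insert 'g' at idx 3): "ddjf" -> "ddjgf"
Op 7 (append 'g'): "ddjgf" -> "ddjgfg"
Op 8 (delete idx 1 = 'd'): "ddjgfg" -> "djgfg"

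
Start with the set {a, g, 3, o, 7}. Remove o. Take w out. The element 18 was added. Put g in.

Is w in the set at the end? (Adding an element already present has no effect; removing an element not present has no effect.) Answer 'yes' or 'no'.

Answer: no

Derivation:
Tracking the set through each operation:
Start: {3, 7, a, g, o}
Event 1 (remove o): removed. Set: {3, 7, a, g}
Event 2 (remove w): not present, no change. Set: {3, 7, a, g}
Event 3 (add 18): added. Set: {18, 3, 7, a, g}
Event 4 (add g): already present, no change. Set: {18, 3, 7, a, g}

Final set: {18, 3, 7, a, g} (size 5)
w is NOT in the final set.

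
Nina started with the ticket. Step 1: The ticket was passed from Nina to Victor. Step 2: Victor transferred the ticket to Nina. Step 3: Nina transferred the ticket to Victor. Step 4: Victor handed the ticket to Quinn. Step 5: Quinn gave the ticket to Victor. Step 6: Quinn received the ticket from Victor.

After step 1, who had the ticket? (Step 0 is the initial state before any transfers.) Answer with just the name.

Answer: Victor

Derivation:
Tracking the ticket holder through step 1:
After step 0 (start): Nina
After step 1: Victor

At step 1, the holder is Victor.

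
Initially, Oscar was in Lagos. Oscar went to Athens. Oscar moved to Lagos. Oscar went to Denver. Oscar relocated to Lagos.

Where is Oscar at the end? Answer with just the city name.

Answer: Lagos

Derivation:
Tracking Oscar's location:
Start: Oscar is in Lagos.
After move 1: Lagos -> Athens. Oscar is in Athens.
After move 2: Athens -> Lagos. Oscar is in Lagos.
After move 3: Lagos -> Denver. Oscar is in Denver.
After move 4: Denver -> Lagos. Oscar is in Lagos.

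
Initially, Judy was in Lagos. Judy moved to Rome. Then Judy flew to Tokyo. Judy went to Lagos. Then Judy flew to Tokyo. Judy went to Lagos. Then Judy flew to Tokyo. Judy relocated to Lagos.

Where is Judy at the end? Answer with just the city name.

Tracking Judy's location:
Start: Judy is in Lagos.
After move 1: Lagos -> Rome. Judy is in Rome.
After move 2: Rome -> Tokyo. Judy is in Tokyo.
After move 3: Tokyo -> Lagos. Judy is in Lagos.
After move 4: Lagos -> Tokyo. Judy is in Tokyo.
After move 5: Tokyo -> Lagos. Judy is in Lagos.
After move 6: Lagos -> Tokyo. Judy is in Tokyo.
After move 7: Tokyo -> Lagos. Judy is in Lagos.

Answer: Lagos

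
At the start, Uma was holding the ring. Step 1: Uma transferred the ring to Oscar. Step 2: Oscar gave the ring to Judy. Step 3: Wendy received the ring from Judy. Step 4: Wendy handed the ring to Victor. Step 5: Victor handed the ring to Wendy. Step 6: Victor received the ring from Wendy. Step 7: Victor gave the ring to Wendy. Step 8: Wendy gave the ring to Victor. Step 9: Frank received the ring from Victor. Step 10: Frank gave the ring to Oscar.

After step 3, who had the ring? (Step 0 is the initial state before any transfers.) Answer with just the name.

Tracking the ring holder through step 3:
After step 0 (start): Uma
After step 1: Oscar
After step 2: Judy
After step 3: Wendy

At step 3, the holder is Wendy.

Answer: Wendy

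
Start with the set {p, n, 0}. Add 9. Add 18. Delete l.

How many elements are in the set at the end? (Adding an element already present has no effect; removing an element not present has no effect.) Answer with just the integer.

Tracking the set through each operation:
Start: {0, n, p}
Event 1 (add 9): added. Set: {0, 9, n, p}
Event 2 (add 18): added. Set: {0, 18, 9, n, p}
Event 3 (remove l): not present, no change. Set: {0, 18, 9, n, p}

Final set: {0, 18, 9, n, p} (size 5)

Answer: 5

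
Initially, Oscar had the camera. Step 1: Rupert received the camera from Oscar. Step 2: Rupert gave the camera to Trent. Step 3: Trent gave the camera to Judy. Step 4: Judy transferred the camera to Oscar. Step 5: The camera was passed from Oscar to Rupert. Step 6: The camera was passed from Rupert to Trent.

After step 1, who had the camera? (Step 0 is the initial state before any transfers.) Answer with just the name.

Answer: Rupert

Derivation:
Tracking the camera holder through step 1:
After step 0 (start): Oscar
After step 1: Rupert

At step 1, the holder is Rupert.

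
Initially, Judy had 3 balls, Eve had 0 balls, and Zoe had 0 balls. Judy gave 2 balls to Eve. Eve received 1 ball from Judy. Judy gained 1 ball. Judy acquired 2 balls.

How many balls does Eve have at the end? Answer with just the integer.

Answer: 3

Derivation:
Tracking counts step by step:
Start: Judy=3, Eve=0, Zoe=0
Event 1 (Judy -> Eve, 2): Judy: 3 -> 1, Eve: 0 -> 2. State: Judy=1, Eve=2, Zoe=0
Event 2 (Judy -> Eve, 1): Judy: 1 -> 0, Eve: 2 -> 3. State: Judy=0, Eve=3, Zoe=0
Event 3 (Judy +1): Judy: 0 -> 1. State: Judy=1, Eve=3, Zoe=0
Event 4 (Judy +2): Judy: 1 -> 3. State: Judy=3, Eve=3, Zoe=0

Eve's final count: 3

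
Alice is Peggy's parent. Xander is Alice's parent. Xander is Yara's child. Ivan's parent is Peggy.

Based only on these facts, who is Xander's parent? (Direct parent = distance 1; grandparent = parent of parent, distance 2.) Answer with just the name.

Answer: Yara

Derivation:
Reconstructing the parent chain from the given facts:
  Yara -> Xander -> Alice -> Peggy -> Ivan
(each arrow means 'parent of the next')
Positions in the chain (0 = top):
  position of Yara: 0
  position of Xander: 1
  position of Alice: 2
  position of Peggy: 3
  position of Ivan: 4

Xander is at position 1; the parent is 1 step up the chain, i.e. position 0: Yara.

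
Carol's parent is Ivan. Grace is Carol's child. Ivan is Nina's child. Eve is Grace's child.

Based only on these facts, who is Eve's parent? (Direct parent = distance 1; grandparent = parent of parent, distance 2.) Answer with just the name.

Answer: Grace

Derivation:
Reconstructing the parent chain from the given facts:
  Nina -> Ivan -> Carol -> Grace -> Eve
(each arrow means 'parent of the next')
Positions in the chain (0 = top):
  position of Nina: 0
  position of Ivan: 1
  position of Carol: 2
  position of Grace: 3
  position of Eve: 4

Eve is at position 4; the parent is 1 step up the chain, i.e. position 3: Grace.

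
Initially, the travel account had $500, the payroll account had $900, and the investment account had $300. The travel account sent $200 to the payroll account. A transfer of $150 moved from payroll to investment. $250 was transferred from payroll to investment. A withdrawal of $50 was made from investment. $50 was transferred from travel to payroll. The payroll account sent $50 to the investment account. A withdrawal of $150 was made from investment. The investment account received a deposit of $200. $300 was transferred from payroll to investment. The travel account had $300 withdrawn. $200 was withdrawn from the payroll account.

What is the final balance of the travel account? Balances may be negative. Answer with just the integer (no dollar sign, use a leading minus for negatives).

Answer: -50

Derivation:
Tracking account balances step by step:
Start: travel=500, payroll=900, investment=300
Event 1 (transfer 200 travel -> payroll): travel: 500 - 200 = 300, payroll: 900 + 200 = 1100. Balances: travel=300, payroll=1100, investment=300
Event 2 (transfer 150 payroll -> investment): payroll: 1100 - 150 = 950, investment: 300 + 150 = 450. Balances: travel=300, payroll=950, investment=450
Event 3 (transfer 250 payroll -> investment): payroll: 950 - 250 = 700, investment: 450 + 250 = 700. Balances: travel=300, payroll=700, investment=700
Event 4 (withdraw 50 from investment): investment: 700 - 50 = 650. Balances: travel=300, payroll=700, investment=650
Event 5 (transfer 50 travel -> payroll): travel: 300 - 50 = 250, payroll: 700 + 50 = 750. Balances: travel=250, payroll=750, investment=650
Event 6 (transfer 50 payroll -> investment): payroll: 750 - 50 = 700, investment: 650 + 50 = 700. Balances: travel=250, payroll=700, investment=700
Event 7 (withdraw 150 from investment): investment: 700 - 150 = 550. Balances: travel=250, payroll=700, investment=550
Event 8 (deposit 200 to investment): investment: 550 + 200 = 750. Balances: travel=250, payroll=700, investment=750
Event 9 (transfer 300 payroll -> investment): payroll: 700 - 300 = 400, investment: 750 + 300 = 1050. Balances: travel=250, payroll=400, investment=1050
Event 10 (withdraw 300 from travel): travel: 250 - 300 = -50. Balances: travel=-50, payroll=400, investment=1050
Event 11 (withdraw 200 from payroll): payroll: 400 - 200 = 200. Balances: travel=-50, payroll=200, investment=1050

Final balance of travel: -50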